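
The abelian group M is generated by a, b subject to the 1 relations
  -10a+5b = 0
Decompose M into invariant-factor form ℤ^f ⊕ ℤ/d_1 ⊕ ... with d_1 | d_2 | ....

rank_ℚ(R)=1; free=2−1=1
SNF(R) diag = [5] → torsion [5]

Answer: M ≅ ℤ^1 ⊕ ℤ/5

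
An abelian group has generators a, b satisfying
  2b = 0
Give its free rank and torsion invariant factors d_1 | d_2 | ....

rank_ℚ(R)=1; free=2−1=1
SNF(R) diag = [2] → torsion [2]

Answer: M ≅ ℤ^1 ⊕ ℤ/2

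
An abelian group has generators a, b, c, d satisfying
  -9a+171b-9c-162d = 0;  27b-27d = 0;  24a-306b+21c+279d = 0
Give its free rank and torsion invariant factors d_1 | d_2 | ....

rank_ℚ(R)=3; free=4−3=1
SNF(R) diag = [3, 9, 27] → torsion [3, 9, 27]

Answer: M ≅ ℤ^1 ⊕ ℤ/3 ⊕ ℤ/9 ⊕ ℤ/27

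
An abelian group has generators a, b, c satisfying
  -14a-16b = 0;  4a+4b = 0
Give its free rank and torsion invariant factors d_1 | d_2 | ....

Answer: M ≅ ℤ^1 ⊕ ℤ/2 ⊕ ℤ/4

Derivation:
rank_ℚ(R)=2; free=3−2=1
SNF(R) diag = [2, 4] → torsion [2, 4]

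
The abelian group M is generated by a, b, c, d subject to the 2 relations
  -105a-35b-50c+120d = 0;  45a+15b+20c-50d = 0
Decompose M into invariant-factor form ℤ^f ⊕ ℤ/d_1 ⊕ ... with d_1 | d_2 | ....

Answer: M ≅ ℤ^2 ⊕ ℤ/5 ⊕ ℤ/10

Derivation:
rank_ℚ(R)=2; free=4−2=2
SNF(R) diag = [5, 10] → torsion [5, 10]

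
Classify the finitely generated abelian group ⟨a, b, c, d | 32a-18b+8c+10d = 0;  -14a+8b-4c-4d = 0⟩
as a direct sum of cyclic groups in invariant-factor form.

Answer: M ≅ ℤ^2 ⊕ ℤ/2 ⊕ ℤ/2

Derivation:
rank_ℚ(R)=2; free=4−2=2
SNF(R) diag = [2, 2] → torsion [2, 2]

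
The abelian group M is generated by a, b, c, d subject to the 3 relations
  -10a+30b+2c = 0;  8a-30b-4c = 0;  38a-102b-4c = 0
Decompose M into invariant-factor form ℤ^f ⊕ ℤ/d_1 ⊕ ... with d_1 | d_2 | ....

rank_ℚ(R)=3; free=4−3=1
SNF(R) diag = [2, 6, 6] → torsion [2, 6, 6]

Answer: M ≅ ℤ^1 ⊕ ℤ/2 ⊕ ℤ/6 ⊕ ℤ/6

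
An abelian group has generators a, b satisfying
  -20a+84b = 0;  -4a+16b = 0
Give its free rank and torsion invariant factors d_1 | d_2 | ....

Answer: M ≅ ℤ/4 ⊕ ℤ/4

Derivation:
rank_ℚ(R)=2; free=2−2=0
SNF(R) diag = [4, 4] → torsion [4, 4]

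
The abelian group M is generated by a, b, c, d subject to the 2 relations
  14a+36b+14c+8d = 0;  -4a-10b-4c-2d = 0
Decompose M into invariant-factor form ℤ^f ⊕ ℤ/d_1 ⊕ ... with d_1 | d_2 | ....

rank_ℚ(R)=2; free=4−2=2
SNF(R) diag = [2, 2] → torsion [2, 2]

Answer: M ≅ ℤ^2 ⊕ ℤ/2 ⊕ ℤ/2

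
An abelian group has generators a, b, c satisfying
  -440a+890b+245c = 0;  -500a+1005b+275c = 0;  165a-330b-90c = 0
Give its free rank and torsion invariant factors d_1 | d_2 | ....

rank_ℚ(R)=3; free=3−3=0
SNF(R) diag = [5, 5, 15] → torsion [5, 5, 15]

Answer: M ≅ ℤ/5 ⊕ ℤ/5 ⊕ ℤ/15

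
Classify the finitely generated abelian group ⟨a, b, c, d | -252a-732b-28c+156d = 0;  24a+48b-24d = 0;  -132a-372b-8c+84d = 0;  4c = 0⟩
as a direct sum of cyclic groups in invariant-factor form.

rank_ℚ(R)=4; free=4−4=0
SNF(R) diag = [4, 12, 24, 48] → torsion [4, 12, 24, 48]

Answer: M ≅ ℤ/4 ⊕ ℤ/12 ⊕ ℤ/24 ⊕ ℤ/48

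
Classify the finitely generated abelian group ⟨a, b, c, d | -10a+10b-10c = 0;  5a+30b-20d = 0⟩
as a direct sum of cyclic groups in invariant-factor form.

Answer: M ≅ ℤ^2 ⊕ ℤ/5 ⊕ ℤ/10

Derivation:
rank_ℚ(R)=2; free=4−2=2
SNF(R) diag = [5, 10] → torsion [5, 10]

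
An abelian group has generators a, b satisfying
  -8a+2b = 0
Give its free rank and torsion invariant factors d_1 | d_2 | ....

Answer: M ≅ ℤ^1 ⊕ ℤ/2

Derivation:
rank_ℚ(R)=1; free=2−1=1
SNF(R) diag = [2] → torsion [2]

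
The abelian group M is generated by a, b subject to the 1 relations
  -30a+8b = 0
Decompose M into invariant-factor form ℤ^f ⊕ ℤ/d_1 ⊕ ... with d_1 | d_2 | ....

rank_ℚ(R)=1; free=2−1=1
SNF(R) diag = [2] → torsion [2]

Answer: M ≅ ℤ^1 ⊕ ℤ/2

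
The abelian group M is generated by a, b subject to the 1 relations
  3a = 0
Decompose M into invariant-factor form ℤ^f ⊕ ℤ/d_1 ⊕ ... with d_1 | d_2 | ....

rank_ℚ(R)=1; free=2−1=1
SNF(R) diag = [3] → torsion [3]

Answer: M ≅ ℤ^1 ⊕ ℤ/3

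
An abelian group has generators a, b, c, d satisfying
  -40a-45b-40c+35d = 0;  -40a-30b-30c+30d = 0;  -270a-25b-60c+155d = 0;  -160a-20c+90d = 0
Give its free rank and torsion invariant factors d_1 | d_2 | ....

rank_ℚ(R)=4; free=4−4=0
SNF(R) diag = [5, 10, 10, 10] → torsion [5, 10, 10, 10]

Answer: M ≅ ℤ/5 ⊕ ℤ/10 ⊕ ℤ/10 ⊕ ℤ/10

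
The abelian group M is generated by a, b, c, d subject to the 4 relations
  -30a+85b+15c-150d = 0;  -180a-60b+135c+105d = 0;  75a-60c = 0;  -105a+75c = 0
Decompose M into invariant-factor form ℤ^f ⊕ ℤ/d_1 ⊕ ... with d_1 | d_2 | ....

rank_ℚ(R)=4; free=4−4=0
SNF(R) diag = [5, 15, 15, 45] → torsion [5, 15, 15, 45]

Answer: M ≅ ℤ/5 ⊕ ℤ/15 ⊕ ℤ/15 ⊕ ℤ/45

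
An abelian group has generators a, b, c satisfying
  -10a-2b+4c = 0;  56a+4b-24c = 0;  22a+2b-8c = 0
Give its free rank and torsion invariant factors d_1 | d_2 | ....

Answer: M ≅ ℤ/2 ⊕ ℤ/4 ⊕ ℤ/12

Derivation:
rank_ℚ(R)=3; free=3−3=0
SNF(R) diag = [2, 4, 12] → torsion [2, 4, 12]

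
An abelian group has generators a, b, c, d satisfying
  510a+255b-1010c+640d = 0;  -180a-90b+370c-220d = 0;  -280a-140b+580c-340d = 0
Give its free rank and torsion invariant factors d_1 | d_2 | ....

rank_ℚ(R)=3; free=4−3=1
SNF(R) diag = [5, 10, 20] → torsion [5, 10, 20]

Answer: M ≅ ℤ^1 ⊕ ℤ/5 ⊕ ℤ/10 ⊕ ℤ/20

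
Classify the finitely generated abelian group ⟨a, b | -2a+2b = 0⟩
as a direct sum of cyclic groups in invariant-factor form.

Answer: M ≅ ℤ^1 ⊕ ℤ/2

Derivation:
rank_ℚ(R)=1; free=2−1=1
SNF(R) diag = [2] → torsion [2]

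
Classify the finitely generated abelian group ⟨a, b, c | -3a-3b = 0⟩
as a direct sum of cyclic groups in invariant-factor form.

Answer: M ≅ ℤ^2 ⊕ ℤ/3

Derivation:
rank_ℚ(R)=1; free=3−1=2
SNF(R) diag = [3] → torsion [3]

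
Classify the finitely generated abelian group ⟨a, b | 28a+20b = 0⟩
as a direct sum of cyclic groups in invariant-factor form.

rank_ℚ(R)=1; free=2−1=1
SNF(R) diag = [4] → torsion [4]

Answer: M ≅ ℤ^1 ⊕ ℤ/4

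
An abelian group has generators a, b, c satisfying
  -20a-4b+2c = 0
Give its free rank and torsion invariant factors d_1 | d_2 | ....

Answer: M ≅ ℤ^2 ⊕ ℤ/2

Derivation:
rank_ℚ(R)=1; free=3−1=2
SNF(R) diag = [2] → torsion [2]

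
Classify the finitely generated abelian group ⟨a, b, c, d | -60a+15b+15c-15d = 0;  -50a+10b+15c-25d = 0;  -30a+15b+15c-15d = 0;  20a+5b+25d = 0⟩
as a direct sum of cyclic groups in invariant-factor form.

Answer: M ≅ ℤ/5 ⊕ ℤ/15 ⊕ ℤ/15 ⊕ ℤ/30

Derivation:
rank_ℚ(R)=4; free=4−4=0
SNF(R) diag = [5, 15, 15, 30] → torsion [5, 15, 15, 30]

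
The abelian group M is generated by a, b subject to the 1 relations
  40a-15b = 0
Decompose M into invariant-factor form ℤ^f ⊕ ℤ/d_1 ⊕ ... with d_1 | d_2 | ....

Answer: M ≅ ℤ^1 ⊕ ℤ/5

Derivation:
rank_ℚ(R)=1; free=2−1=1
SNF(R) diag = [5] → torsion [5]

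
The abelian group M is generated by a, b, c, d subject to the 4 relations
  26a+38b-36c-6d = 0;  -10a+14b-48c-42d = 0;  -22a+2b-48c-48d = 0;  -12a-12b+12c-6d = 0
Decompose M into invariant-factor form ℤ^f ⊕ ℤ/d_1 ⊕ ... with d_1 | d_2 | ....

Answer: M ≅ ℤ/2 ⊕ ℤ/6 ⊕ ℤ/12 ⊕ ℤ/12

Derivation:
rank_ℚ(R)=4; free=4−4=0
SNF(R) diag = [2, 6, 12, 12] → torsion [2, 6, 12, 12]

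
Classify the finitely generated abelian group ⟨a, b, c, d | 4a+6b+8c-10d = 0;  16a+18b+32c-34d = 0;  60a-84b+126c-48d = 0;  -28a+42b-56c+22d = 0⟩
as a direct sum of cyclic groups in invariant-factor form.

rank_ℚ(R)=4; free=4−4=0
SNF(R) diag = [2, 6, 12, 36] → torsion [2, 6, 12, 36]

Answer: M ≅ ℤ/2 ⊕ ℤ/6 ⊕ ℤ/12 ⊕ ℤ/36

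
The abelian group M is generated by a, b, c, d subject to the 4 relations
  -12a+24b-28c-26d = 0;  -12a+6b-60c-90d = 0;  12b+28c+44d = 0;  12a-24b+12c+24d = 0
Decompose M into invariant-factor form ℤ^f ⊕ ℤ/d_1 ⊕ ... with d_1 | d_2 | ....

rank_ℚ(R)=4; free=4−4=0
SNF(R) diag = [2, 6, 12, 12] → torsion [2, 6, 12, 12]

Answer: M ≅ ℤ/2 ⊕ ℤ/6 ⊕ ℤ/12 ⊕ ℤ/12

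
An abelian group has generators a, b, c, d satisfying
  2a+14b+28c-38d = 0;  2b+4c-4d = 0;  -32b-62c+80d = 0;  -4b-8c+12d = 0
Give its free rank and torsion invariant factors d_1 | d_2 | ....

Answer: M ≅ ℤ/2 ⊕ ℤ/2 ⊕ ℤ/2 ⊕ ℤ/4

Derivation:
rank_ℚ(R)=4; free=4−4=0
SNF(R) diag = [2, 2, 2, 4] → torsion [2, 2, 2, 4]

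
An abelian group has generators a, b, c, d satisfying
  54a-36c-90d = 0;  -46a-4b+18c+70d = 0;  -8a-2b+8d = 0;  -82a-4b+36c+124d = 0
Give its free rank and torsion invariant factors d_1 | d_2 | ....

rank_ℚ(R)=4; free=4−4=0
SNF(R) diag = [2, 6, 18, 18] → torsion [2, 6, 18, 18]

Answer: M ≅ ℤ/2 ⊕ ℤ/6 ⊕ ℤ/18 ⊕ ℤ/18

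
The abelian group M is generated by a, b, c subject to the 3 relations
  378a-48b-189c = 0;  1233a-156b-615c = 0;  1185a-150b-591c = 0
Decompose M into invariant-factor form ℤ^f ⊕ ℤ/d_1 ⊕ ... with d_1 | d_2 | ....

rank_ℚ(R)=3; free=3−3=0
SNF(R) diag = [3, 3, 6] → torsion [3, 3, 6]

Answer: M ≅ ℤ/3 ⊕ ℤ/3 ⊕ ℤ/6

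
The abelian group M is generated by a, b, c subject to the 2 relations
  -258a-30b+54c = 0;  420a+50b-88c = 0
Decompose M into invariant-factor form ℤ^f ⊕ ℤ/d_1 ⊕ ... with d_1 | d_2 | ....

Answer: M ≅ ℤ^1 ⊕ ℤ/2 ⊕ ℤ/6

Derivation:
rank_ℚ(R)=2; free=3−2=1
SNF(R) diag = [2, 6] → torsion [2, 6]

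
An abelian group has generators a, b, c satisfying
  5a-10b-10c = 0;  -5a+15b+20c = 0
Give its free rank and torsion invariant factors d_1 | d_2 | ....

rank_ℚ(R)=2; free=3−2=1
SNF(R) diag = [5, 5] → torsion [5, 5]

Answer: M ≅ ℤ^1 ⊕ ℤ/5 ⊕ ℤ/5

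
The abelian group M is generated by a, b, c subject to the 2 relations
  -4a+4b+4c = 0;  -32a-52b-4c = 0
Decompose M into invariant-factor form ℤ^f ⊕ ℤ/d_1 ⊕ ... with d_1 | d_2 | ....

rank_ℚ(R)=2; free=3−2=1
SNF(R) diag = [4, 12] → torsion [4, 12]

Answer: M ≅ ℤ^1 ⊕ ℤ/4 ⊕ ℤ/12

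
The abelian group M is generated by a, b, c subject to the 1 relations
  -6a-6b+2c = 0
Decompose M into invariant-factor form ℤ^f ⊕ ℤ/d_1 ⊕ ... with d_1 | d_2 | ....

Answer: M ≅ ℤ^2 ⊕ ℤ/2

Derivation:
rank_ℚ(R)=1; free=3−1=2
SNF(R) diag = [2] → torsion [2]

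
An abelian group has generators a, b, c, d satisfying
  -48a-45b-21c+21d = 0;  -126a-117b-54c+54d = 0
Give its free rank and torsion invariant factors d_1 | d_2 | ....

rank_ℚ(R)=2; free=4−2=2
SNF(R) diag = [3, 9] → torsion [3, 9]

Answer: M ≅ ℤ^2 ⊕ ℤ/3 ⊕ ℤ/9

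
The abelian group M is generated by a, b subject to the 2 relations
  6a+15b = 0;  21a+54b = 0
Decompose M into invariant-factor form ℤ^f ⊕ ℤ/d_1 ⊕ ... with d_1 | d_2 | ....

Answer: M ≅ ℤ/3 ⊕ ℤ/3

Derivation:
rank_ℚ(R)=2; free=2−2=0
SNF(R) diag = [3, 3] → torsion [3, 3]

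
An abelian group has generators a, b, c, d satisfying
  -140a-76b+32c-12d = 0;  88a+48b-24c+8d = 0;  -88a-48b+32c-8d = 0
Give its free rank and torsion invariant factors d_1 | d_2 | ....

Answer: M ≅ ℤ^1 ⊕ ℤ/4 ⊕ ℤ/8 ⊕ ℤ/8

Derivation:
rank_ℚ(R)=3; free=4−3=1
SNF(R) diag = [4, 8, 8] → torsion [4, 8, 8]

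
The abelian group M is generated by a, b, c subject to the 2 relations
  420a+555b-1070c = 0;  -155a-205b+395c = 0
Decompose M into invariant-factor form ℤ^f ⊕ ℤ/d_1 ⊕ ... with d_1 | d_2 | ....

rank_ℚ(R)=2; free=3−2=1
SNF(R) diag = [5, 5] → torsion [5, 5]

Answer: M ≅ ℤ^1 ⊕ ℤ/5 ⊕ ℤ/5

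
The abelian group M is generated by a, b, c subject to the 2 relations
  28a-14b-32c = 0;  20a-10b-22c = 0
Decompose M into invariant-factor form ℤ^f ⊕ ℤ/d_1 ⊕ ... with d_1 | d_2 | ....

Answer: M ≅ ℤ^1 ⊕ ℤ/2 ⊕ ℤ/6

Derivation:
rank_ℚ(R)=2; free=3−2=1
SNF(R) diag = [2, 6] → torsion [2, 6]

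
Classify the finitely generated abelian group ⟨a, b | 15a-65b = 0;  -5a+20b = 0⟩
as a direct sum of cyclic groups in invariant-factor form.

Answer: M ≅ ℤ/5 ⊕ ℤ/5

Derivation:
rank_ℚ(R)=2; free=2−2=0
SNF(R) diag = [5, 5] → torsion [5, 5]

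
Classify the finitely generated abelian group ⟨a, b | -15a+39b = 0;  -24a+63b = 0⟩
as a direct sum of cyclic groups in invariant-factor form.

rank_ℚ(R)=2; free=2−2=0
SNF(R) diag = [3, 3] → torsion [3, 3]

Answer: M ≅ ℤ/3 ⊕ ℤ/3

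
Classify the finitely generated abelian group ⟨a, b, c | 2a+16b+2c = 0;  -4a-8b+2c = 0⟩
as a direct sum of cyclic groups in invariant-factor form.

Answer: M ≅ ℤ^1 ⊕ ℤ/2 ⊕ ℤ/6

Derivation:
rank_ℚ(R)=2; free=3−2=1
SNF(R) diag = [2, 6] → torsion [2, 6]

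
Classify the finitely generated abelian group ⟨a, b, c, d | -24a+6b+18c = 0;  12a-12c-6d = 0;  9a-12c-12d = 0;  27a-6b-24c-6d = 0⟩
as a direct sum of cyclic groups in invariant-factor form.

rank_ℚ(R)=4; free=4−4=0
SNF(R) diag = [3, 6, 6, 6] → torsion [3, 6, 6, 6]

Answer: M ≅ ℤ/3 ⊕ ℤ/6 ⊕ ℤ/6 ⊕ ℤ/6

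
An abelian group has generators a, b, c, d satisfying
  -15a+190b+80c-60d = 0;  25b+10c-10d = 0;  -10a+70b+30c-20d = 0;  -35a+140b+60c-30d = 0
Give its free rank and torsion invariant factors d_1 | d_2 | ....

Answer: M ≅ ℤ/5 ⊕ ℤ/5 ⊕ ℤ/10 ⊕ ℤ/10

Derivation:
rank_ℚ(R)=4; free=4−4=0
SNF(R) diag = [5, 5, 10, 10] → torsion [5, 5, 10, 10]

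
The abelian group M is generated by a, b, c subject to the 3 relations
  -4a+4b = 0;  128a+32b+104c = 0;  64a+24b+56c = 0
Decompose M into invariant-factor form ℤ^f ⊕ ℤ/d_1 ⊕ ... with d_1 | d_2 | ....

Answer: M ≅ ℤ/4 ⊕ ℤ/8 ⊕ ℤ/24

Derivation:
rank_ℚ(R)=3; free=3−3=0
SNF(R) diag = [4, 8, 24] → torsion [4, 8, 24]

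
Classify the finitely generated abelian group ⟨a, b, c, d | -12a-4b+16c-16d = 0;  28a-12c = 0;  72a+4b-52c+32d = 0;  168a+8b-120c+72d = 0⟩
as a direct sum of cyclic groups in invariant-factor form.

rank_ℚ(R)=4; free=4−4=0
SNF(R) diag = [4, 4, 8, 8] → torsion [4, 4, 8, 8]

Answer: M ≅ ℤ/4 ⊕ ℤ/4 ⊕ ℤ/8 ⊕ ℤ/8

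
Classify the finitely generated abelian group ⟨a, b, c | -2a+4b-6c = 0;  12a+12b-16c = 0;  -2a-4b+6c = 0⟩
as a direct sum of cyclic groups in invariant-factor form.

rank_ℚ(R)=3; free=3−3=0
SNF(R) diag = [2, 4, 4] → torsion [2, 4, 4]

Answer: M ≅ ℤ/2 ⊕ ℤ/4 ⊕ ℤ/4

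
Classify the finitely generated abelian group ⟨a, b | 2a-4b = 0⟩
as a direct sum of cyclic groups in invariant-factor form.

Answer: M ≅ ℤ^1 ⊕ ℤ/2

Derivation:
rank_ℚ(R)=1; free=2−1=1
SNF(R) diag = [2] → torsion [2]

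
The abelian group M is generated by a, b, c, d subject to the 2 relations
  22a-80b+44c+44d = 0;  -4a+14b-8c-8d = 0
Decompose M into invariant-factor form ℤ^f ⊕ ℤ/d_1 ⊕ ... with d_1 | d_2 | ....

Answer: M ≅ ℤ^2 ⊕ ℤ/2 ⊕ ℤ/6

Derivation:
rank_ℚ(R)=2; free=4−2=2
SNF(R) diag = [2, 6] → torsion [2, 6]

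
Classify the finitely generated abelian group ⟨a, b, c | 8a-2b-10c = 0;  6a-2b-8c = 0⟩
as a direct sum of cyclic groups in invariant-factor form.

rank_ℚ(R)=2; free=3−2=1
SNF(R) diag = [2, 2] → torsion [2, 2]

Answer: M ≅ ℤ^1 ⊕ ℤ/2 ⊕ ℤ/2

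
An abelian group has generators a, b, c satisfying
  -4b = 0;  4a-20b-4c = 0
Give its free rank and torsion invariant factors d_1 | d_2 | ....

Answer: M ≅ ℤ^1 ⊕ ℤ/4 ⊕ ℤ/4

Derivation:
rank_ℚ(R)=2; free=3−2=1
SNF(R) diag = [4, 4] → torsion [4, 4]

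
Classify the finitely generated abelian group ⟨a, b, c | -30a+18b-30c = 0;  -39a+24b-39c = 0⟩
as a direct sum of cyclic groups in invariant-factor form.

rank_ℚ(R)=2; free=3−2=1
SNF(R) diag = [3, 6] → torsion [3, 6]

Answer: M ≅ ℤ^1 ⊕ ℤ/3 ⊕ ℤ/6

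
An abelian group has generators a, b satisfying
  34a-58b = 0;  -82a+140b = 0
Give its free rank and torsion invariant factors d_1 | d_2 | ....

Answer: M ≅ ℤ/2 ⊕ ℤ/2

Derivation:
rank_ℚ(R)=2; free=2−2=0
SNF(R) diag = [2, 2] → torsion [2, 2]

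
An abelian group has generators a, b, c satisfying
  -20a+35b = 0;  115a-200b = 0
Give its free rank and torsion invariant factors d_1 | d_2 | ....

rank_ℚ(R)=2; free=3−2=1
SNF(R) diag = [5, 5] → torsion [5, 5]

Answer: M ≅ ℤ^1 ⊕ ℤ/5 ⊕ ℤ/5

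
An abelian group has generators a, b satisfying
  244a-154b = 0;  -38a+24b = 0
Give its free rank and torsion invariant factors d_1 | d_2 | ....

Answer: M ≅ ℤ/2 ⊕ ℤ/2

Derivation:
rank_ℚ(R)=2; free=2−2=0
SNF(R) diag = [2, 2] → torsion [2, 2]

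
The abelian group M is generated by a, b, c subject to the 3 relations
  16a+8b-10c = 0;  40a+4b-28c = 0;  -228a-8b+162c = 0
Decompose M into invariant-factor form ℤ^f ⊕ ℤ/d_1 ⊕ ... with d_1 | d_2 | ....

rank_ℚ(R)=3; free=3−3=0
SNF(R) diag = [2, 4, 12] → torsion [2, 4, 12]

Answer: M ≅ ℤ/2 ⊕ ℤ/4 ⊕ ℤ/12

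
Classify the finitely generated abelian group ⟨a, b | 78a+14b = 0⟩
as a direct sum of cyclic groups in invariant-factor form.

Answer: M ≅ ℤ^1 ⊕ ℤ/2

Derivation:
rank_ℚ(R)=1; free=2−1=1
SNF(R) diag = [2] → torsion [2]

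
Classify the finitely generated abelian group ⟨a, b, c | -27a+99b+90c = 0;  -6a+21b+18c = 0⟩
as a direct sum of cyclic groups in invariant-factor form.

rank_ℚ(R)=2; free=3−2=1
SNF(R) diag = [3, 9] → torsion [3, 9]

Answer: M ≅ ℤ^1 ⊕ ℤ/3 ⊕ ℤ/9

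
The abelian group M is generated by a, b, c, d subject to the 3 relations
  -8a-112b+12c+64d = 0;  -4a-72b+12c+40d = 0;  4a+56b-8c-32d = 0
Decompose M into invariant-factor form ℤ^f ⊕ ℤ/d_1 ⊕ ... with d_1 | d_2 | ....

rank_ℚ(R)=3; free=4−3=1
SNF(R) diag = [4, 4, 8] → torsion [4, 4, 8]

Answer: M ≅ ℤ^1 ⊕ ℤ/4 ⊕ ℤ/4 ⊕ ℤ/8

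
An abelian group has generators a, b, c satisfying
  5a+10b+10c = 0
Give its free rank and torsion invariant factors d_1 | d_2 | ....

Answer: M ≅ ℤ^2 ⊕ ℤ/5

Derivation:
rank_ℚ(R)=1; free=3−1=2
SNF(R) diag = [5] → torsion [5]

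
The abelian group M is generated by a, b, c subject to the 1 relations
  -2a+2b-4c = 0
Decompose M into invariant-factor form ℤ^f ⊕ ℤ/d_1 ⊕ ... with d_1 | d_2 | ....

rank_ℚ(R)=1; free=3−1=2
SNF(R) diag = [2] → torsion [2]

Answer: M ≅ ℤ^2 ⊕ ℤ/2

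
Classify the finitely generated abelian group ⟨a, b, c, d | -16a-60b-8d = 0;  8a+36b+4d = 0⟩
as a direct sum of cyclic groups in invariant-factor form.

Answer: M ≅ ℤ^2 ⊕ ℤ/4 ⊕ ℤ/12

Derivation:
rank_ℚ(R)=2; free=4−2=2
SNF(R) diag = [4, 12] → torsion [4, 12]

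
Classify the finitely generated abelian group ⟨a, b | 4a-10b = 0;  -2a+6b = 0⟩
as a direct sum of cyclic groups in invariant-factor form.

rank_ℚ(R)=2; free=2−2=0
SNF(R) diag = [2, 2] → torsion [2, 2]

Answer: M ≅ ℤ/2 ⊕ ℤ/2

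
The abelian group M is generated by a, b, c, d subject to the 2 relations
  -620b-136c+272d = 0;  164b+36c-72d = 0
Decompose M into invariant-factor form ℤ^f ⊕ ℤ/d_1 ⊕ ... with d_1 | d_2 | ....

rank_ℚ(R)=2; free=4−2=2
SNF(R) diag = [4, 4] → torsion [4, 4]

Answer: M ≅ ℤ^2 ⊕ ℤ/4 ⊕ ℤ/4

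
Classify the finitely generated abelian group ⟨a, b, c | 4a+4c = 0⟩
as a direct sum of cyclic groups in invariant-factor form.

Answer: M ≅ ℤ^2 ⊕ ℤ/4

Derivation:
rank_ℚ(R)=1; free=3−1=2
SNF(R) diag = [4] → torsion [4]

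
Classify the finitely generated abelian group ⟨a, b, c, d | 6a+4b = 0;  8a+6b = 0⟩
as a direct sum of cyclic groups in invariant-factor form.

rank_ℚ(R)=2; free=4−2=2
SNF(R) diag = [2, 2] → torsion [2, 2]

Answer: M ≅ ℤ^2 ⊕ ℤ/2 ⊕ ℤ/2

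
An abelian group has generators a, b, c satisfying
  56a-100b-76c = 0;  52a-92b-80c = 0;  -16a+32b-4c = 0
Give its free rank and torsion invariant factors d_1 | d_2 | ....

rank_ℚ(R)=3; free=3−3=0
SNF(R) diag = [4, 12, 12] → torsion [4, 12, 12]

Answer: M ≅ ℤ/4 ⊕ ℤ/12 ⊕ ℤ/12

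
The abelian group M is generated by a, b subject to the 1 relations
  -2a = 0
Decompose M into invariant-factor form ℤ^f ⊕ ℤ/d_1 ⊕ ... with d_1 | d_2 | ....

rank_ℚ(R)=1; free=2−1=1
SNF(R) diag = [2] → torsion [2]

Answer: M ≅ ℤ^1 ⊕ ℤ/2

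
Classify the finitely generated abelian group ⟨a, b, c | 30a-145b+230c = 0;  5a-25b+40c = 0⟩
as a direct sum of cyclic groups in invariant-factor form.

Answer: M ≅ ℤ^1 ⊕ ℤ/5 ⊕ ℤ/5

Derivation:
rank_ℚ(R)=2; free=3−2=1
SNF(R) diag = [5, 5] → torsion [5, 5]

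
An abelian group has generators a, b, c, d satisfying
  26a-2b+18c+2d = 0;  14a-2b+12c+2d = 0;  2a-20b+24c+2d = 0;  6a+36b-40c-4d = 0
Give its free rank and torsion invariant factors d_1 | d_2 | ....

Answer: M ≅ ℤ/2 ⊕ ℤ/2 ⊕ ℤ/6 ⊕ ℤ/18

Derivation:
rank_ℚ(R)=4; free=4−4=0
SNF(R) diag = [2, 2, 6, 18] → torsion [2, 2, 6, 18]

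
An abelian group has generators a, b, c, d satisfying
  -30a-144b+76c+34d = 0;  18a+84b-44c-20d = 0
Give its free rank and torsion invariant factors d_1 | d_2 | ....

Answer: M ≅ ℤ^2 ⊕ ℤ/2 ⊕ ℤ/6

Derivation:
rank_ℚ(R)=2; free=4−2=2
SNF(R) diag = [2, 6] → torsion [2, 6]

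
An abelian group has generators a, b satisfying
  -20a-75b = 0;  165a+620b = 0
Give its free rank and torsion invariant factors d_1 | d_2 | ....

rank_ℚ(R)=2; free=2−2=0
SNF(R) diag = [5, 5] → torsion [5, 5]

Answer: M ≅ ℤ/5 ⊕ ℤ/5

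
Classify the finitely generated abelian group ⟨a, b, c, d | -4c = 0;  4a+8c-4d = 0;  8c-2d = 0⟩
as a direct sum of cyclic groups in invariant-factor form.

Answer: M ≅ ℤ^1 ⊕ ℤ/2 ⊕ ℤ/4 ⊕ ℤ/4

Derivation:
rank_ℚ(R)=3; free=4−3=1
SNF(R) diag = [2, 4, 4] → torsion [2, 4, 4]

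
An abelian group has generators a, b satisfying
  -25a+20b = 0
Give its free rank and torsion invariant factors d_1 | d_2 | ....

rank_ℚ(R)=1; free=2−1=1
SNF(R) diag = [5] → torsion [5]

Answer: M ≅ ℤ^1 ⊕ ℤ/5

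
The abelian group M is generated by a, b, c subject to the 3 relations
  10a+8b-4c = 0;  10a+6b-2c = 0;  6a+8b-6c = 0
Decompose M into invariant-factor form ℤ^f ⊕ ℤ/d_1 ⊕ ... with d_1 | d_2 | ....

Answer: M ≅ ℤ/2 ⊕ ℤ/2 ⊕ ℤ/2

Derivation:
rank_ℚ(R)=3; free=3−3=0
SNF(R) diag = [2, 2, 2] → torsion [2, 2, 2]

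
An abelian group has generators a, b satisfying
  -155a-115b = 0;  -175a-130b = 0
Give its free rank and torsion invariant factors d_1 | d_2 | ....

Answer: M ≅ ℤ/5 ⊕ ℤ/5

Derivation:
rank_ℚ(R)=2; free=2−2=0
SNF(R) diag = [5, 5] → torsion [5, 5]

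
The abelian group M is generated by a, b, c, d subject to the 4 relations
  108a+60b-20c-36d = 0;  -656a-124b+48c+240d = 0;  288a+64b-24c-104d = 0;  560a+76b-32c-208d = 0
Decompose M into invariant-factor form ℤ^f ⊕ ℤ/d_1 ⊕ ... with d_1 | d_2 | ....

rank_ℚ(R)=4; free=4−4=0
SNF(R) diag = [4, 4, 8, 16] → torsion [4, 4, 8, 16]

Answer: M ≅ ℤ/4 ⊕ ℤ/4 ⊕ ℤ/8 ⊕ ℤ/16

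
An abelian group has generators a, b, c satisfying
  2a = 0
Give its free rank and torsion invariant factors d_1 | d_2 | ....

Answer: M ≅ ℤ^2 ⊕ ℤ/2

Derivation:
rank_ℚ(R)=1; free=3−1=2
SNF(R) diag = [2] → torsion [2]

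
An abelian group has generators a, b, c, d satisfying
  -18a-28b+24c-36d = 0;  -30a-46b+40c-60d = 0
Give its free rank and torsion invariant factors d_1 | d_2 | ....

Answer: M ≅ ℤ^2 ⊕ ℤ/2 ⊕ ℤ/2

Derivation:
rank_ℚ(R)=2; free=4−2=2
SNF(R) diag = [2, 2] → torsion [2, 2]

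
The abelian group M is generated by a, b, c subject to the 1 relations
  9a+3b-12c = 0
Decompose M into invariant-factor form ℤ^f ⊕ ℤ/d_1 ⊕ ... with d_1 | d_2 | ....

rank_ℚ(R)=1; free=3−1=2
SNF(R) diag = [3] → torsion [3]

Answer: M ≅ ℤ^2 ⊕ ℤ/3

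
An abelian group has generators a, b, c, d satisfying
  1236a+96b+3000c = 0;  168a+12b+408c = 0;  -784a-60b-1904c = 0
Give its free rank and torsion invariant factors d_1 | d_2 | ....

rank_ℚ(R)=3; free=4−3=1
SNF(R) diag = [4, 12, 24] → torsion [4, 12, 24]

Answer: M ≅ ℤ^1 ⊕ ℤ/4 ⊕ ℤ/12 ⊕ ℤ/24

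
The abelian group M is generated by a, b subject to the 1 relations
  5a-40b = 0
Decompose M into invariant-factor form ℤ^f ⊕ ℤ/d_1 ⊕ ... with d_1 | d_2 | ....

rank_ℚ(R)=1; free=2−1=1
SNF(R) diag = [5] → torsion [5]

Answer: M ≅ ℤ^1 ⊕ ℤ/5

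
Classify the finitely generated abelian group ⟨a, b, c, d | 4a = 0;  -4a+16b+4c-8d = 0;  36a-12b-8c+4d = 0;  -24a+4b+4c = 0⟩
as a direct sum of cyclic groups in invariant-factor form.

rank_ℚ(R)=4; free=4−4=0
SNF(R) diag = [4, 4, 4, 4] → torsion [4, 4, 4, 4]

Answer: M ≅ ℤ/4 ⊕ ℤ/4 ⊕ ℤ/4 ⊕ ℤ/4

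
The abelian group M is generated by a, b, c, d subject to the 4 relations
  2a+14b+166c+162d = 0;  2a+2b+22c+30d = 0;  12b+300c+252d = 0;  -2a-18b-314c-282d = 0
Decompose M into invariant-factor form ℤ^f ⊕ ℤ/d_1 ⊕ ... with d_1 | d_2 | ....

rank_ℚ(R)=4; free=4−4=0
SNF(R) diag = [2, 4, 12, 36] → torsion [2, 4, 12, 36]

Answer: M ≅ ℤ/2 ⊕ ℤ/4 ⊕ ℤ/12 ⊕ ℤ/36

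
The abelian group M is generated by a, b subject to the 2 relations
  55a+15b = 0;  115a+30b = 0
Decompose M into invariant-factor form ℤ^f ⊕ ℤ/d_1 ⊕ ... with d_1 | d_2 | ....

Answer: M ≅ ℤ/5 ⊕ ℤ/15

Derivation:
rank_ℚ(R)=2; free=2−2=0
SNF(R) diag = [5, 15] → torsion [5, 15]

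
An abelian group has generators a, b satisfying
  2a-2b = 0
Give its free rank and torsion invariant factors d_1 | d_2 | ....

Answer: M ≅ ℤ^1 ⊕ ℤ/2

Derivation:
rank_ℚ(R)=1; free=2−1=1
SNF(R) diag = [2] → torsion [2]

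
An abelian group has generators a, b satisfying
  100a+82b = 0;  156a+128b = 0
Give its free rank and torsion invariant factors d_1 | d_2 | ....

Answer: M ≅ ℤ/2 ⊕ ℤ/4

Derivation:
rank_ℚ(R)=2; free=2−2=0
SNF(R) diag = [2, 4] → torsion [2, 4]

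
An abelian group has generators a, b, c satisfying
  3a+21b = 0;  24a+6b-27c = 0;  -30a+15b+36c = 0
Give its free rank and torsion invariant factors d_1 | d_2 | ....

rank_ℚ(R)=3; free=3−3=0
SNF(R) diag = [3, 9, 27] → torsion [3, 9, 27]

Answer: M ≅ ℤ/3 ⊕ ℤ/9 ⊕ ℤ/27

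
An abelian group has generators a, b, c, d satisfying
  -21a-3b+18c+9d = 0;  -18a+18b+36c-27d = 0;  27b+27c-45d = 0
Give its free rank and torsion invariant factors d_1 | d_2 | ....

Answer: M ≅ ℤ^1 ⊕ ℤ/3 ⊕ ℤ/9 ⊕ ℤ/9

Derivation:
rank_ℚ(R)=3; free=4−3=1
SNF(R) diag = [3, 9, 9] → torsion [3, 9, 9]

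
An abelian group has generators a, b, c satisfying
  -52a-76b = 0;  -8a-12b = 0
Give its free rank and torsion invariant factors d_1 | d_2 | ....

rank_ℚ(R)=2; free=3−2=1
SNF(R) diag = [4, 4] → torsion [4, 4]

Answer: M ≅ ℤ^1 ⊕ ℤ/4 ⊕ ℤ/4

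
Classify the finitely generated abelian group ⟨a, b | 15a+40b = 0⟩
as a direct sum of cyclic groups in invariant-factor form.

Answer: M ≅ ℤ^1 ⊕ ℤ/5

Derivation:
rank_ℚ(R)=1; free=2−1=1
SNF(R) diag = [5] → torsion [5]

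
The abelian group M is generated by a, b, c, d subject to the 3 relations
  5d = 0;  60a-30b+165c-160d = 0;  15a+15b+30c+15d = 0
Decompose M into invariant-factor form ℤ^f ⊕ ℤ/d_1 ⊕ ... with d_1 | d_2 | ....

rank_ℚ(R)=3; free=4−3=1
SNF(R) diag = [5, 15, 45] → torsion [5, 15, 45]

Answer: M ≅ ℤ^1 ⊕ ℤ/5 ⊕ ℤ/15 ⊕ ℤ/45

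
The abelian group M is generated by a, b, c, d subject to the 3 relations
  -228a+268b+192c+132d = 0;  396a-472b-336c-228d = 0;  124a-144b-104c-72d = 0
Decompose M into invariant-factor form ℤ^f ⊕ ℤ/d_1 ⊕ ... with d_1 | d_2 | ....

Answer: M ≅ ℤ^1 ⊕ ℤ/4 ⊕ ℤ/4 ⊕ ℤ/12

Derivation:
rank_ℚ(R)=3; free=4−3=1
SNF(R) diag = [4, 4, 12] → torsion [4, 4, 12]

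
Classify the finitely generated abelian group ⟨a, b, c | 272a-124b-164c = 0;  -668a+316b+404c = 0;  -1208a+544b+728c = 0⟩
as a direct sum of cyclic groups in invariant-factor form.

Answer: M ≅ ℤ/4 ⊕ ℤ/12 ⊕ ℤ/24

Derivation:
rank_ℚ(R)=3; free=3−3=0
SNF(R) diag = [4, 12, 24] → torsion [4, 12, 24]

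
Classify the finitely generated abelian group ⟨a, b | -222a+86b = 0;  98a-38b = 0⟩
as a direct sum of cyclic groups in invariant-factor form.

rank_ℚ(R)=2; free=2−2=0
SNF(R) diag = [2, 4] → torsion [2, 4]

Answer: M ≅ ℤ/2 ⊕ ℤ/4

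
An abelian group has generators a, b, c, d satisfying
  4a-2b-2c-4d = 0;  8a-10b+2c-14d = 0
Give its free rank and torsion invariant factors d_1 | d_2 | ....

rank_ℚ(R)=2; free=4−2=2
SNF(R) diag = [2, 6] → torsion [2, 6]

Answer: M ≅ ℤ^2 ⊕ ℤ/2 ⊕ ℤ/6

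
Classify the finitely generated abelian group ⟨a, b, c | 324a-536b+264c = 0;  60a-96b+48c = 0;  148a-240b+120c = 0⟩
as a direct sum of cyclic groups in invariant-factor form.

Answer: M ≅ ℤ/4 ⊕ ℤ/8 ⊕ ℤ/24

Derivation:
rank_ℚ(R)=3; free=3−3=0
SNF(R) diag = [4, 8, 24] → torsion [4, 8, 24]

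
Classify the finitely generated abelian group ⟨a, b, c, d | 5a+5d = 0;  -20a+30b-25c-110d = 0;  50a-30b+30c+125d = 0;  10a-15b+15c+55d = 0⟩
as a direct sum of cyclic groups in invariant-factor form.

Answer: M ≅ ℤ/5 ⊕ ℤ/5 ⊕ ℤ/15 ⊕ ℤ/15

Derivation:
rank_ℚ(R)=4; free=4−4=0
SNF(R) diag = [5, 5, 15, 15] → torsion [5, 5, 15, 15]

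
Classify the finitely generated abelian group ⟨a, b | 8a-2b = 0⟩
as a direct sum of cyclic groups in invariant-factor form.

rank_ℚ(R)=1; free=2−1=1
SNF(R) diag = [2] → torsion [2]

Answer: M ≅ ℤ^1 ⊕ ℤ/2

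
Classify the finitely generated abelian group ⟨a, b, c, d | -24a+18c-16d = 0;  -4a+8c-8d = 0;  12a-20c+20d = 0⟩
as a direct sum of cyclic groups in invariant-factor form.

Answer: M ≅ ℤ^1 ⊕ ℤ/2 ⊕ ℤ/4 ⊕ ℤ/4

Derivation:
rank_ℚ(R)=3; free=4−3=1
SNF(R) diag = [2, 4, 4] → torsion [2, 4, 4]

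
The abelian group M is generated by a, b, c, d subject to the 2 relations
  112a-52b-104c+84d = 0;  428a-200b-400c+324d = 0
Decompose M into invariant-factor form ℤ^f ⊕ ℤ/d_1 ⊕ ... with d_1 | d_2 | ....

Answer: M ≅ ℤ^2 ⊕ ℤ/4 ⊕ ℤ/12

Derivation:
rank_ℚ(R)=2; free=4−2=2
SNF(R) diag = [4, 12] → torsion [4, 12]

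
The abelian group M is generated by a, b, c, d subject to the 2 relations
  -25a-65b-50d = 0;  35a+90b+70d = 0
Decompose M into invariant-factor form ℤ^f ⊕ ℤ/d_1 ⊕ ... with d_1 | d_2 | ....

Answer: M ≅ ℤ^2 ⊕ ℤ/5 ⊕ ℤ/5

Derivation:
rank_ℚ(R)=2; free=4−2=2
SNF(R) diag = [5, 5] → torsion [5, 5]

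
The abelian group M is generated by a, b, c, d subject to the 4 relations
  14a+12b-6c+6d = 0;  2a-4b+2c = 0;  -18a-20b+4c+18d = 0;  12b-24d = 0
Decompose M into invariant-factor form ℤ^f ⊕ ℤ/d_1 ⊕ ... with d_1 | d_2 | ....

Answer: M ≅ ℤ/2 ⊕ ℤ/2 ⊕ ℤ/6 ⊕ ℤ/12

Derivation:
rank_ℚ(R)=4; free=4−4=0
SNF(R) diag = [2, 2, 6, 12] → torsion [2, 2, 6, 12]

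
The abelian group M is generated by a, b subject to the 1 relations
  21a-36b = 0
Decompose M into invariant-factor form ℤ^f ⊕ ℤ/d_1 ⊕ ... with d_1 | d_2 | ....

Answer: M ≅ ℤ^1 ⊕ ℤ/3

Derivation:
rank_ℚ(R)=1; free=2−1=1
SNF(R) diag = [3] → torsion [3]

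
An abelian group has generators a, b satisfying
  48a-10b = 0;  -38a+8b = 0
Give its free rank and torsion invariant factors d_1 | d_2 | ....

rank_ℚ(R)=2; free=2−2=0
SNF(R) diag = [2, 2] → torsion [2, 2]

Answer: M ≅ ℤ/2 ⊕ ℤ/2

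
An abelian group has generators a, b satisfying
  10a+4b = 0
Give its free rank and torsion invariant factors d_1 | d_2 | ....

Answer: M ≅ ℤ^1 ⊕ ℤ/2

Derivation:
rank_ℚ(R)=1; free=2−1=1
SNF(R) diag = [2] → torsion [2]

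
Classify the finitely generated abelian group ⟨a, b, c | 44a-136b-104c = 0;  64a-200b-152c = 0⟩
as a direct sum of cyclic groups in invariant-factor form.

rank_ℚ(R)=2; free=3−2=1
SNF(R) diag = [4, 8] → torsion [4, 8]

Answer: M ≅ ℤ^1 ⊕ ℤ/4 ⊕ ℤ/8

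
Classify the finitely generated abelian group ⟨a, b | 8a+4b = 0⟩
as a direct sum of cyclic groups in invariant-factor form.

Answer: M ≅ ℤ^1 ⊕ ℤ/4

Derivation:
rank_ℚ(R)=1; free=2−1=1
SNF(R) diag = [4] → torsion [4]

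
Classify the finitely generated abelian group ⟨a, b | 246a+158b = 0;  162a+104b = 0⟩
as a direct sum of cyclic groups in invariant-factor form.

rank_ℚ(R)=2; free=2−2=0
SNF(R) diag = [2, 6] → torsion [2, 6]

Answer: M ≅ ℤ/2 ⊕ ℤ/6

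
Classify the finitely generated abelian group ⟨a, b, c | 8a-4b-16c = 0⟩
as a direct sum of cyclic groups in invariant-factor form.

Answer: M ≅ ℤ^2 ⊕ ℤ/4

Derivation:
rank_ℚ(R)=1; free=3−1=2
SNF(R) diag = [4] → torsion [4]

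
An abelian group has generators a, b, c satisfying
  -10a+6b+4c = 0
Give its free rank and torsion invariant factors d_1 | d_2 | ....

Answer: M ≅ ℤ^2 ⊕ ℤ/2

Derivation:
rank_ℚ(R)=1; free=3−1=2
SNF(R) diag = [2] → torsion [2]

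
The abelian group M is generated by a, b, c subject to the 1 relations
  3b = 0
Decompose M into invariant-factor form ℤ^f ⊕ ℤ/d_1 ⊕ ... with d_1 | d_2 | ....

rank_ℚ(R)=1; free=3−1=2
SNF(R) diag = [3] → torsion [3]

Answer: M ≅ ℤ^2 ⊕ ℤ/3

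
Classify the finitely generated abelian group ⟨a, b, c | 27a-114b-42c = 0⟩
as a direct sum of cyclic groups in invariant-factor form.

rank_ℚ(R)=1; free=3−1=2
SNF(R) diag = [3] → torsion [3]

Answer: M ≅ ℤ^2 ⊕ ℤ/3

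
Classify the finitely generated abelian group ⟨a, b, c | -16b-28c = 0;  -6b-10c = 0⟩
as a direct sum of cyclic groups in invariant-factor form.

Answer: M ≅ ℤ^1 ⊕ ℤ/2 ⊕ ℤ/4

Derivation:
rank_ℚ(R)=2; free=3−2=1
SNF(R) diag = [2, 4] → torsion [2, 4]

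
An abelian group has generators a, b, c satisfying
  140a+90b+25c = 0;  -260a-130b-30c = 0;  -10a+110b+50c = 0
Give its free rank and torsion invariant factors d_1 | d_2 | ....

Answer: M ≅ ℤ/5 ⊕ ℤ/10 ⊕ ℤ/30

Derivation:
rank_ℚ(R)=3; free=3−3=0
SNF(R) diag = [5, 10, 30] → torsion [5, 10, 30]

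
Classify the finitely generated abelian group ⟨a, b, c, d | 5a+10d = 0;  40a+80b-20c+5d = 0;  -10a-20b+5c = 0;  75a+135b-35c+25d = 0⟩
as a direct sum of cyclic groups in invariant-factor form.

rank_ℚ(R)=4; free=4−4=0
SNF(R) diag = [5, 5, 5, 5] → torsion [5, 5, 5, 5]

Answer: M ≅ ℤ/5 ⊕ ℤ/5 ⊕ ℤ/5 ⊕ ℤ/5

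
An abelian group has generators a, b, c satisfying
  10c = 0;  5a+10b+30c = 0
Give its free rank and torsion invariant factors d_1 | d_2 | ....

Answer: M ≅ ℤ^1 ⊕ ℤ/5 ⊕ ℤ/10

Derivation:
rank_ℚ(R)=2; free=3−2=1
SNF(R) diag = [5, 10] → torsion [5, 10]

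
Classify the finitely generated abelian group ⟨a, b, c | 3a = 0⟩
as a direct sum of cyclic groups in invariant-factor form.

rank_ℚ(R)=1; free=3−1=2
SNF(R) diag = [3] → torsion [3]

Answer: M ≅ ℤ^2 ⊕ ℤ/3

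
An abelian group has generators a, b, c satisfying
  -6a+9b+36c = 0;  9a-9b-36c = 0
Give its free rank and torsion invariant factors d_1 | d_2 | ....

rank_ℚ(R)=2; free=3−2=1
SNF(R) diag = [3, 9] → torsion [3, 9]

Answer: M ≅ ℤ^1 ⊕ ℤ/3 ⊕ ℤ/9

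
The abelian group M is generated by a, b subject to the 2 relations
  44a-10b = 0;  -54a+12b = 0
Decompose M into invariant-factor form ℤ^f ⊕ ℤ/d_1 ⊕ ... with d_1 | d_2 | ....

rank_ℚ(R)=2; free=2−2=0
SNF(R) diag = [2, 6] → torsion [2, 6]

Answer: M ≅ ℤ/2 ⊕ ℤ/6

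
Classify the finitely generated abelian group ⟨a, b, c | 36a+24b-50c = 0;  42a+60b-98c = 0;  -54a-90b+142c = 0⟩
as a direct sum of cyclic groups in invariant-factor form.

rank_ℚ(R)=3; free=3−3=0
SNF(R) diag = [2, 6, 6] → torsion [2, 6, 6]

Answer: M ≅ ℤ/2 ⊕ ℤ/6 ⊕ ℤ/6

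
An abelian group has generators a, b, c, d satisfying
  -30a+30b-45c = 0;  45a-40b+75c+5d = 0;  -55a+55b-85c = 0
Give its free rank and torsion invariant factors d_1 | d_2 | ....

rank_ℚ(R)=3; free=4−3=1
SNF(R) diag = [5, 5, 15] → torsion [5, 5, 15]

Answer: M ≅ ℤ^1 ⊕ ℤ/5 ⊕ ℤ/5 ⊕ ℤ/15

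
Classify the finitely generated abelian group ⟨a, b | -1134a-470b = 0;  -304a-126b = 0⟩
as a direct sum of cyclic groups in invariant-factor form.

rank_ℚ(R)=2; free=2−2=0
SNF(R) diag = [2, 2] → torsion [2, 2]

Answer: M ≅ ℤ/2 ⊕ ℤ/2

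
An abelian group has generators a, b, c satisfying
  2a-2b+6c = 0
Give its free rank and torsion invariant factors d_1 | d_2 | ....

Answer: M ≅ ℤ^2 ⊕ ℤ/2

Derivation:
rank_ℚ(R)=1; free=3−1=2
SNF(R) diag = [2] → torsion [2]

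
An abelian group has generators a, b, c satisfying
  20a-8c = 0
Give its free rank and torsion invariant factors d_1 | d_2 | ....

Answer: M ≅ ℤ^2 ⊕ ℤ/4

Derivation:
rank_ℚ(R)=1; free=3−1=2
SNF(R) diag = [4] → torsion [4]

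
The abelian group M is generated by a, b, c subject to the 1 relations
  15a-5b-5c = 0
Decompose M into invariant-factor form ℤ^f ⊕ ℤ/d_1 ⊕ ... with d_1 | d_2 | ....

rank_ℚ(R)=1; free=3−1=2
SNF(R) diag = [5] → torsion [5]

Answer: M ≅ ℤ^2 ⊕ ℤ/5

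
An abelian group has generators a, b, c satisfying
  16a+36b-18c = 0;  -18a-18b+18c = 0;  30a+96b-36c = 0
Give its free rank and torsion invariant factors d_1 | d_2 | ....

Answer: M ≅ ℤ/2 ⊕ ℤ/6 ⊕ ℤ/18

Derivation:
rank_ℚ(R)=3; free=3−3=0
SNF(R) diag = [2, 6, 18] → torsion [2, 6, 18]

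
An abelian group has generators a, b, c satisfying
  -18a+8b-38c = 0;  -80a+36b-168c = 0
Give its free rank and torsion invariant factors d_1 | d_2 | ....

Answer: M ≅ ℤ^1 ⊕ ℤ/2 ⊕ ℤ/4

Derivation:
rank_ℚ(R)=2; free=3−2=1
SNF(R) diag = [2, 4] → torsion [2, 4]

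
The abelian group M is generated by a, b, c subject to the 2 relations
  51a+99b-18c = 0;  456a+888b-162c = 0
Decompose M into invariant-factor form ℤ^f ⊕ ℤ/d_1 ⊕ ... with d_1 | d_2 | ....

rank_ℚ(R)=2; free=3−2=1
SNF(R) diag = [3, 6] → torsion [3, 6]

Answer: M ≅ ℤ^1 ⊕ ℤ/3 ⊕ ℤ/6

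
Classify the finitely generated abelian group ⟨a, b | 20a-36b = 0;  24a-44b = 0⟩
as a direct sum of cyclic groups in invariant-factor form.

Answer: M ≅ ℤ/4 ⊕ ℤ/4

Derivation:
rank_ℚ(R)=2; free=2−2=0
SNF(R) diag = [4, 4] → torsion [4, 4]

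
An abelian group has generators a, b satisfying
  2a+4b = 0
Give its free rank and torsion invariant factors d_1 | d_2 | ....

rank_ℚ(R)=1; free=2−1=1
SNF(R) diag = [2] → torsion [2]

Answer: M ≅ ℤ^1 ⊕ ℤ/2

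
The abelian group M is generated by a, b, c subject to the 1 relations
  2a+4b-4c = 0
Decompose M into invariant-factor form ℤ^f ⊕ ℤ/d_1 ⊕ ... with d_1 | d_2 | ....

Answer: M ≅ ℤ^2 ⊕ ℤ/2

Derivation:
rank_ℚ(R)=1; free=3−1=2
SNF(R) diag = [2] → torsion [2]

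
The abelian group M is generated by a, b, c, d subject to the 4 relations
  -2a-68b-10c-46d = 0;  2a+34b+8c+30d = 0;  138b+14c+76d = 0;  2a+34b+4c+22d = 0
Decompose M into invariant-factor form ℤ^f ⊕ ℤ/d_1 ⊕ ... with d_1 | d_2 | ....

Answer: M ≅ ℤ/2 ⊕ ℤ/2 ⊕ ℤ/4 ⊕ ℤ/12

Derivation:
rank_ℚ(R)=4; free=4−4=0
SNF(R) diag = [2, 2, 4, 12] → torsion [2, 2, 4, 12]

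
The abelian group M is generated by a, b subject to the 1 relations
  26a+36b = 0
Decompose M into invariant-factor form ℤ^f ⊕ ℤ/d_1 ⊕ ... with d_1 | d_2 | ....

rank_ℚ(R)=1; free=2−1=1
SNF(R) diag = [2] → torsion [2]

Answer: M ≅ ℤ^1 ⊕ ℤ/2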